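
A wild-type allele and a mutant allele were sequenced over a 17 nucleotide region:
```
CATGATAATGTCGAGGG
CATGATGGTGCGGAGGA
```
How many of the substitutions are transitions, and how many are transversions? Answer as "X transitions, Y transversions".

4 transitions, 1 transversion

Transitions (purine↔purine or pyrimidine↔pyrimidine): 7 A→G, 8 A→G, 11 T→C, 17 G→A.
Transversions (purine↔pyrimidine): 12 C→G.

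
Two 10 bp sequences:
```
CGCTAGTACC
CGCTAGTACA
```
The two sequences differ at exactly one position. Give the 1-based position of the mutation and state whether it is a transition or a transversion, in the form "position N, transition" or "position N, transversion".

The sequences differ only at position 10: C→A (pyrimidine→purine), a transversion.

position 10, transversion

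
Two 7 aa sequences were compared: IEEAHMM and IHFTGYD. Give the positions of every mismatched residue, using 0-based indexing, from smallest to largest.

Differences at position 1 (E→H), position 2 (E→F), position 3 (A→T), position 4 (H→G), position 5 (M→Y), position 6 (M→D).

1, 2, 3, 4, 5, 6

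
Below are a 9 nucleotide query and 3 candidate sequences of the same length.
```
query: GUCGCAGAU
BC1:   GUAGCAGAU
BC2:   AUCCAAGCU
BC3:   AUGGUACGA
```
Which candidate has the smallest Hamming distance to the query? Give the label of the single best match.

BC1 differs at 1 site; BC2 differs at 4 sites; BC3 differs at 6 sites. The closest is BC1.

BC1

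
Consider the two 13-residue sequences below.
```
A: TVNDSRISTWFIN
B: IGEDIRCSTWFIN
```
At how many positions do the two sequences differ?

Mismatches (1-based): position 1: T→I; position 2: V→G; position 3: N→E; position 5: S→I; position 7: I→C.

5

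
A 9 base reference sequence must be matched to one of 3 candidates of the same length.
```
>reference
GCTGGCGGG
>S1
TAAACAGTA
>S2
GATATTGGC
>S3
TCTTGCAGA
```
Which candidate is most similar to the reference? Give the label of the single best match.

S3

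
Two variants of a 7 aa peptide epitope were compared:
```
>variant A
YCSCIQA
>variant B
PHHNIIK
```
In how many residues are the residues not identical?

Comparing position by position, 6 residues differ: 1 (Y/P), 2 (C/H), 3 (S/H), 4 (C/N), 6 (Q/I), 7 (A/K).

6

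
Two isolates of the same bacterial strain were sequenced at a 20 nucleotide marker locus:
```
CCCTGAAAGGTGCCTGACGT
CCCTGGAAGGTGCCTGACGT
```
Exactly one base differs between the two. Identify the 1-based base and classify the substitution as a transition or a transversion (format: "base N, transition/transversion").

base 6, transition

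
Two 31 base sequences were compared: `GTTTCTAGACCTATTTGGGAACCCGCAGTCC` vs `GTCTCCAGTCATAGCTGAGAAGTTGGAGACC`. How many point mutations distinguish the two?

Comparing position by position, 12 positions differ: 3 (T/C), 6 (T/C), 9 (A/T), 11 (C/A), 14 (T/G), 15 (T/C), 18 (G/A), 22 (C/G), 23 (C/T), 24 (C/T), 26 (C/G), 29 (T/A).

12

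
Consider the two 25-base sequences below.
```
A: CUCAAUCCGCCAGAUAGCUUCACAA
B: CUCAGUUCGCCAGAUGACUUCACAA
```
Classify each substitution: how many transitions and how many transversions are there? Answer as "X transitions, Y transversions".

4 transitions, 0 transversions

Transitions (purine↔purine or pyrimidine↔pyrimidine): 5 A→G, 7 C→U, 16 A→G, 17 G→A.
Transversions (purine↔pyrimidine): none.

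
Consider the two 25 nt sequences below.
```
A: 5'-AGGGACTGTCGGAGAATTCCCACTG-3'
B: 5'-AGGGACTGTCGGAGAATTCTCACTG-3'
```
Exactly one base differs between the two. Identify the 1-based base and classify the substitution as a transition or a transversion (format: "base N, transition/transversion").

The sequences differ only at base 20: C→T (pyrimidine→pyrimidine), a transition.

base 20, transition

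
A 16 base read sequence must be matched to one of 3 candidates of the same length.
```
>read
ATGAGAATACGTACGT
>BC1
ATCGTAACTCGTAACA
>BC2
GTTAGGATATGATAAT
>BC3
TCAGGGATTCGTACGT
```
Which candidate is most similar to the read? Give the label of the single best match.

BC3

Hamming distances to read — BC1: 8; BC2: 8; BC3: 6.
Smallest is BC3 with 6 mismatches.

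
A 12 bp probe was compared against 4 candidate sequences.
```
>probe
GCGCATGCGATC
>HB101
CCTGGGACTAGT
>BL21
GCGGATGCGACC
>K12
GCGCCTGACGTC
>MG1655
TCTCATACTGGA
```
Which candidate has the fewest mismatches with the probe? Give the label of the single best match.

HB101 differs at 9 positions; BL21 differs at 2 positions; K12 differs at 4 positions; MG1655 differs at 7 positions. The closest is BL21.

BL21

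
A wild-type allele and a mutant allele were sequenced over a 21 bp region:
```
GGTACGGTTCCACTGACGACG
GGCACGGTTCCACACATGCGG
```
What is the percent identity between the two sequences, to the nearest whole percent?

Mismatches at positions 3, 14, 15, 17, 19, 20 (1-based): 6 of 21.
Identical positions: 15/21 = 71.43% → 71%.

71%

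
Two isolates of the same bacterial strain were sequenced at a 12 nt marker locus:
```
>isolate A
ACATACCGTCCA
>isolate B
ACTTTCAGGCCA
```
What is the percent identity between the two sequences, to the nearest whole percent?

4 positions differ (3, 5, 7, 9), so 8 of 12 match: 8/12 = 66.67%.

67%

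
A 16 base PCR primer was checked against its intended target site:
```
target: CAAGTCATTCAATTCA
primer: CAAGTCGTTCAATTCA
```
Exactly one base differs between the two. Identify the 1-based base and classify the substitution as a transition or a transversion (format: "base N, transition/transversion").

base 7, transition

The sequences differ only at base 7: A→G (purine→purine), a transition.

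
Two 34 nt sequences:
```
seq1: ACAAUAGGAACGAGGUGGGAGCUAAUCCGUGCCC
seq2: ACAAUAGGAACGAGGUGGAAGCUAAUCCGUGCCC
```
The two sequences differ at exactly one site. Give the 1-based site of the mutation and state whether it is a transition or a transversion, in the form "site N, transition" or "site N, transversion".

site 19, transition

The sequences differ only at site 19: G→A (purine→purine), a transition.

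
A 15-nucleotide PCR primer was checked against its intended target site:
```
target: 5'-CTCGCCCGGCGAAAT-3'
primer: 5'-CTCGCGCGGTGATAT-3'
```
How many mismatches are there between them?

The sequences differ at positions 6, 10, 13 (1-based) — 3 in total.

3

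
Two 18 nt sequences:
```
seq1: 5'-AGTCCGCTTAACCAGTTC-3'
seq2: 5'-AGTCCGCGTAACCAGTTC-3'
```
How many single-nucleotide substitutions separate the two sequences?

1

The sequences differ at bases 8 (1-based) — 1 in total.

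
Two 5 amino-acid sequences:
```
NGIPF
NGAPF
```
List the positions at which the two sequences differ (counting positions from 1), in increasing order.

Differences at position 3 (I→A).

3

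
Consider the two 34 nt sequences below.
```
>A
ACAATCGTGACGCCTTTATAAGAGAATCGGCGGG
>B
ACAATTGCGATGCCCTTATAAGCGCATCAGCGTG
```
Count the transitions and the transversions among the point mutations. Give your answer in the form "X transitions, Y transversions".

Mismatches (1-based):
position 6: C→T (pyrimidine→pyrimidine, transition)
position 8: T→C (pyrimidine→pyrimidine, transition)
position 11: C→T (pyrimidine→pyrimidine, transition)
position 15: T→C (pyrimidine→pyrimidine, transition)
position 23: A→C (purine→pyrimidine, transversion)
position 25: A→C (purine→pyrimidine, transversion)
position 29: G→A (purine→purine, transition)
position 33: G→T (purine→pyrimidine, transversion)

5 transitions, 3 transversions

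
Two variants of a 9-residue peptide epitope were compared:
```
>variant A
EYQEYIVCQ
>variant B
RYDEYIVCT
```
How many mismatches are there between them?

3

Mismatches (1-based): residue 1: E→R; residue 3: Q→D; residue 9: Q→T.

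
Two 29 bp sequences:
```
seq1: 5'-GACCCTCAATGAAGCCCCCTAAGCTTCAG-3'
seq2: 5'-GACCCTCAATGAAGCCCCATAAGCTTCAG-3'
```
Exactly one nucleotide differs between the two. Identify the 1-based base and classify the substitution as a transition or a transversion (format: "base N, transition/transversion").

base 19, transversion

The sequences differ only at base 19: C→A (pyrimidine→purine), a transversion.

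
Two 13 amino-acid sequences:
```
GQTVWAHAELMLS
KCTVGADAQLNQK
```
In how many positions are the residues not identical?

8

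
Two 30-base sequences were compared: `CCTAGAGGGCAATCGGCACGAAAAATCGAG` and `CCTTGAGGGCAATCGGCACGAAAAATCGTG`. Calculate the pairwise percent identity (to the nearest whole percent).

2 positions differ (4, 29), so 28 of 30 match: 28/30 = 93.33%.

93%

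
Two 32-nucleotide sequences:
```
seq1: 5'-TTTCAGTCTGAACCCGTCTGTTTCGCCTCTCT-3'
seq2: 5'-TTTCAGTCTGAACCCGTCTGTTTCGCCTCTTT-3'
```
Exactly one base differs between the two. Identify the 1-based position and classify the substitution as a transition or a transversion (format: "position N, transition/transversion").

position 31, transition

Position 31 changes C→T. C is a pyrimidine and T is a pyrimidine, so this is a transition.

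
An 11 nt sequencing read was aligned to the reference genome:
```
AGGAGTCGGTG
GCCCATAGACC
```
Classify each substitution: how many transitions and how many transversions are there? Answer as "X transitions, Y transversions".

4 transitions, 5 transversions

Mismatches (1-based):
base 1: A→G (purine→purine, transition)
base 2: G→C (purine→pyrimidine, transversion)
base 3: G→C (purine→pyrimidine, transversion)
base 4: A→C (purine→pyrimidine, transversion)
base 5: G→A (purine→purine, transition)
base 7: C→A (pyrimidine→purine, transversion)
base 9: G→A (purine→purine, transition)
base 10: T→C (pyrimidine→pyrimidine, transition)
base 11: G→C (purine→pyrimidine, transversion)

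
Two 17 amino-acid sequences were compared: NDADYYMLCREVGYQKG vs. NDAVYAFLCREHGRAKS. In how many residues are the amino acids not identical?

7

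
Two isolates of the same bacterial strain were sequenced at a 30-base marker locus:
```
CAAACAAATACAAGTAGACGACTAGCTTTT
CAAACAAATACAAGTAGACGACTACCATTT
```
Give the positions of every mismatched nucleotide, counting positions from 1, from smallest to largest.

Scanning 1-based: 25: G/C; 27: T/A.

25, 27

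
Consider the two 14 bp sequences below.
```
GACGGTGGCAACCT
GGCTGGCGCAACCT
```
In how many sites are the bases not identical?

Comparing position by position, 4 sites differ: 2 (A/G), 4 (G/T), 6 (T/G), 7 (G/C).

4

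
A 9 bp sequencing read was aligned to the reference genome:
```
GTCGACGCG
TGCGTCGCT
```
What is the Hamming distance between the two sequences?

The sequences differ at positions 1, 2, 5, 9 (1-based) — 4 in total.

4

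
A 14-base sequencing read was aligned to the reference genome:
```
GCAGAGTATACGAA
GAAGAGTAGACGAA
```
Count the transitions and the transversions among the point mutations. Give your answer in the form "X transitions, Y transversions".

Transitions (purine↔purine or pyrimidine↔pyrimidine): none.
Transversions (purine↔pyrimidine): 2 C→A, 9 T→G.

0 transitions, 2 transversions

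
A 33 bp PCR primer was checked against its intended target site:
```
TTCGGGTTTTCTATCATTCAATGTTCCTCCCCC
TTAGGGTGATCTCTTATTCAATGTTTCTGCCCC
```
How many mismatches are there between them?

The sequences differ at positions 3, 8, 9, 13, 15, 26, 29 (1-based) — 7 in total.

7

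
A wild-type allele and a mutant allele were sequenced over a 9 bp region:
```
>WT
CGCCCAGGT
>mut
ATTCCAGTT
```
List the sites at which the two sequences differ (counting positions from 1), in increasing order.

Differences at site 1 (C→A), site 2 (G→T), site 3 (C→T), site 8 (G→T).

1, 2, 3, 8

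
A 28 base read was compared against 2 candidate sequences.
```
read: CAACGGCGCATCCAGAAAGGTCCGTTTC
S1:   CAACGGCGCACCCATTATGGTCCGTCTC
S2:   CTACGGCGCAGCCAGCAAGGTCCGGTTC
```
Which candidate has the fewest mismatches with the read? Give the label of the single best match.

S1 differs at 5 bases; S2 differs at 4 bases. The closest is S2.

S2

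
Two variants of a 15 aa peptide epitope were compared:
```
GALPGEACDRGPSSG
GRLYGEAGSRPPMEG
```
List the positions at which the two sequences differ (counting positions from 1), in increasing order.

Scanning 1-based: 2: A/R; 4: P/Y; 8: C/G; 9: D/S; 11: G/P; 13: S/M; 14: S/E.

2, 4, 8, 9, 11, 13, 14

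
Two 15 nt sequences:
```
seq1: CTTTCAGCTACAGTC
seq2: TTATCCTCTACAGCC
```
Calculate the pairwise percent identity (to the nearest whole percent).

5 positions differ (1, 3, 6, 7, 14), so 10 of 15 match: 10/15 = 66.67%.

67%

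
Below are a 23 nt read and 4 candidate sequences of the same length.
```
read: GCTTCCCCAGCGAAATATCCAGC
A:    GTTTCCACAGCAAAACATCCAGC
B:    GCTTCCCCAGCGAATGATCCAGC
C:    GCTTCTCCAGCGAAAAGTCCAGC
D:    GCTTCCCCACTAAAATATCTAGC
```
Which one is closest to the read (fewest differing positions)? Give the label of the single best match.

B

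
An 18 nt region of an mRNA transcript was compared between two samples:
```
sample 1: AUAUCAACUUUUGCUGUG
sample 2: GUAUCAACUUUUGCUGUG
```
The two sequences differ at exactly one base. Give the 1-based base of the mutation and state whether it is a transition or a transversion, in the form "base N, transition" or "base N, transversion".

The sequences differ only at base 1: A→G (purine→purine), a transition.

base 1, transition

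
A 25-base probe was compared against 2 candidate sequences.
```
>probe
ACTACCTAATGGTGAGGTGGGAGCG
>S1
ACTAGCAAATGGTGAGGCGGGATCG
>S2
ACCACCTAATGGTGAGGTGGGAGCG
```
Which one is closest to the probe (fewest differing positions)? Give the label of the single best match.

S1 differs at 4 positions; S2 differs at 1 position. The closest is S2.

S2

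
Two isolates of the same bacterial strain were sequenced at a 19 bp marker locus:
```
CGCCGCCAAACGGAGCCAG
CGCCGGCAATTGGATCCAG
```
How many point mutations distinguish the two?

4

Mismatches (1-based): base 6: C→G; base 10: A→T; base 11: C→T; base 15: G→T.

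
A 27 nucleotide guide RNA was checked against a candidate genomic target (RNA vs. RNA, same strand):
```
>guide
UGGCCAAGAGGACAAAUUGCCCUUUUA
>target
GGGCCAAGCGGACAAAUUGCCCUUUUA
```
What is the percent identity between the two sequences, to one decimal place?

92.6%

2 positions differ (1, 9), so 25 of 27 match: 25/27 = 92.59%.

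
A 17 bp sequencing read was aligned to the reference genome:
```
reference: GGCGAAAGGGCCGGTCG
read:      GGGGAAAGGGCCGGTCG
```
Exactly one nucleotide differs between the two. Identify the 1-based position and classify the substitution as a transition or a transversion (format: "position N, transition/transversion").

position 3, transversion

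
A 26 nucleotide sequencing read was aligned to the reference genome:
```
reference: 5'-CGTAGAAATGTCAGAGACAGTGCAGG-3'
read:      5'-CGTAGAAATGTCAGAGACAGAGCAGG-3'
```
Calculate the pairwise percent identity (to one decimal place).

Mismatch at position 21 (1-based): 1 of 26.
Identical positions: 25/26 = 96.15% → 96.2%.

96.2%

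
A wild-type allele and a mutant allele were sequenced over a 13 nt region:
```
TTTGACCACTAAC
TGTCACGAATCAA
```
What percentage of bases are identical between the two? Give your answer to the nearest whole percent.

6 positions differ (2, 4, 7, 9, 11, 13), so 7 of 13 match: 7/13 = 53.85%.

54%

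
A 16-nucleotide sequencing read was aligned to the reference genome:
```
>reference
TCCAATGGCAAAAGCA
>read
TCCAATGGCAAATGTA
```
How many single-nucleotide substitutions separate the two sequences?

2

Mismatches (1-based): base 13: A→T; base 15: C→T.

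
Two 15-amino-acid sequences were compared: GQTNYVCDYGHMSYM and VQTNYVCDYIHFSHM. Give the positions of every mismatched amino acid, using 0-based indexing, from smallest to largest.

Scanning 0-based: 0: G/V; 9: G/I; 11: M/F; 13: Y/H.

0, 9, 11, 13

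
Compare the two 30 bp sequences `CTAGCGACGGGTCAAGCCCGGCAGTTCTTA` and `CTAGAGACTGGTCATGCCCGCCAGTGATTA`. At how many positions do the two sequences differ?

6

The sequences differ at positions 5, 9, 15, 21, 26, 27 (1-based) — 6 in total.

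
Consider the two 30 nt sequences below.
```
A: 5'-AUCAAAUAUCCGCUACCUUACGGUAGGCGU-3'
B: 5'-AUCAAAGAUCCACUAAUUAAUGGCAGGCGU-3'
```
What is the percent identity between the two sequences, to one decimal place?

76.7%

Mismatches at positions 7, 12, 16, 17, 19, 21, 24 (1-based): 7 of 30.
Identical positions: 23/30 = 76.67% → 76.7%.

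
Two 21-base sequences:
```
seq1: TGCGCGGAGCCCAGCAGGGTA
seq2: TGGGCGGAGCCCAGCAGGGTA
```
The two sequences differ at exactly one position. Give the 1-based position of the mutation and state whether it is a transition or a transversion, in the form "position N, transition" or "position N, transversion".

Position 3 changes C→G. C is a pyrimidine and G is a purine, so this is a transversion.

position 3, transversion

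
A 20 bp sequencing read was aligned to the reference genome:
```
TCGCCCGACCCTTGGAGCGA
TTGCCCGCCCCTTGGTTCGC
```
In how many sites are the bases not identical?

5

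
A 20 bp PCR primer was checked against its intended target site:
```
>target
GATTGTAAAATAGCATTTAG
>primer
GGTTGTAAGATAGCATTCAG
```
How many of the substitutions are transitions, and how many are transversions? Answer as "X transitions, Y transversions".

3 transitions, 0 transversions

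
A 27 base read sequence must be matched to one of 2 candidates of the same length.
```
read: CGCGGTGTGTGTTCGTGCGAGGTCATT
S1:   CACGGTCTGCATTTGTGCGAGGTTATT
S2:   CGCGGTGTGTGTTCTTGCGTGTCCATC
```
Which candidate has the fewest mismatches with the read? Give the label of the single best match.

S1 differs at 6 sites; S2 differs at 5 sites. The closest is S2.

S2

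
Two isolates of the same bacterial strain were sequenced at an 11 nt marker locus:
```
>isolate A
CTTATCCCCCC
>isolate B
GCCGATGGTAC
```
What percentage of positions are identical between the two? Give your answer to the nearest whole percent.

Mismatches at positions 1, 2, 3, 4, 5, 6, 7, 8, 9, 10 (1-based): 10 of 11.
Identical positions: 1/11 = 9.091% → 9%.

9%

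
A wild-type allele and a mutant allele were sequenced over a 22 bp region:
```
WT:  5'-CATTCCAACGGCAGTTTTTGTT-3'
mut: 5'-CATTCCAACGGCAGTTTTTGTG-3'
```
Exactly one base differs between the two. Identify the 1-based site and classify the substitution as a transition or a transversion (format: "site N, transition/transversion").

site 22, transversion

The sequences differ only at site 22: T→G (pyrimidine→purine), a transversion.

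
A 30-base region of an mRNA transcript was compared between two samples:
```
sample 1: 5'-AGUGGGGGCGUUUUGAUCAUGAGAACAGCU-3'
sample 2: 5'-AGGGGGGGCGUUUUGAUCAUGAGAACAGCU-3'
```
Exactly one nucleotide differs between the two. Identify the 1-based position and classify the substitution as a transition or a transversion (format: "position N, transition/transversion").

position 3, transversion

Position 3 changes U→G. U is a pyrimidine and G is a purine, so this is a transversion.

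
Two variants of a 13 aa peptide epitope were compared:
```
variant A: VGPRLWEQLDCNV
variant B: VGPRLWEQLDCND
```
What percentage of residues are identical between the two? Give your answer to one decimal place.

92.3%

Mismatch at position 13 (1-based): 1 of 13.
Identical positions: 12/13 = 92.31% → 92.3%.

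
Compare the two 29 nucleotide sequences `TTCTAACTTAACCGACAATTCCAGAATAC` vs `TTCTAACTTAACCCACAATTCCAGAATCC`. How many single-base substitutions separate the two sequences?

Comparing position by position, 2 positions differ: 14 (G/C), 28 (A/C).

2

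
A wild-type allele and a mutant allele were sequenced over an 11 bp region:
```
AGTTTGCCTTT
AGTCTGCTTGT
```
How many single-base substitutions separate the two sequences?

3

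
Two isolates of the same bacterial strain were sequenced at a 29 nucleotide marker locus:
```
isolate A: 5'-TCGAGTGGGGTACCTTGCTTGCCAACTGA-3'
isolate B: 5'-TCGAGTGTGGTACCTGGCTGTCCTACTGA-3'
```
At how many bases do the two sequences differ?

5

The sequences differ at bases 8, 16, 20, 21, 24 (1-based) — 5 in total.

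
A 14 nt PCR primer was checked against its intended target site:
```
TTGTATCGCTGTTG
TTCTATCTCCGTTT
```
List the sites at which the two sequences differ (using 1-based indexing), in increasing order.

3, 8, 10, 14

Scanning 1-based: 3: G/C; 8: G/T; 10: T/C; 14: G/T.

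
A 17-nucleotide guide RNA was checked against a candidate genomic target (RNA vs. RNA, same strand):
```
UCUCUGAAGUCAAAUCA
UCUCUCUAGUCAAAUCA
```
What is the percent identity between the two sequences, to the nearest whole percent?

88%

2 positions differ (6, 7), so 15 of 17 match: 15/17 = 88.24%.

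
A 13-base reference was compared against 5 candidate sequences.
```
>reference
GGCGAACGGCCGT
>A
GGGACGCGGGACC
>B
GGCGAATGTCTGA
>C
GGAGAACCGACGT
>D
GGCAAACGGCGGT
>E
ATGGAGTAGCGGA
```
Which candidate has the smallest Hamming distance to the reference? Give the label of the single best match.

D

A differs at 8 bases; B differs at 4 bases; C differs at 3 bases; D differs at 2 bases; E differs at 8 bases. The closest is D.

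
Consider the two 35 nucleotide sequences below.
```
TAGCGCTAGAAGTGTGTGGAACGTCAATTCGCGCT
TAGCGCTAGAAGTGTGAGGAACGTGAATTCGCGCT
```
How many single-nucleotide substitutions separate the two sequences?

2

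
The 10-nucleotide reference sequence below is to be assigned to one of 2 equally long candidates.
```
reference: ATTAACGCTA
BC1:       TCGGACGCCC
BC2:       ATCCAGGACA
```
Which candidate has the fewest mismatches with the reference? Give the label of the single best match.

Hamming distances to reference — BC1: 6; BC2: 5.
Smallest is BC2 with 5 mismatches.

BC2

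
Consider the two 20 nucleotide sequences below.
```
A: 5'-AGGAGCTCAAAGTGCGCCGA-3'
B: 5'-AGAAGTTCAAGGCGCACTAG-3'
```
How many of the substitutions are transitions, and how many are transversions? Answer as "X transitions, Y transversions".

Mismatches (1-based):
base 3: G→A (purine→purine, transition)
base 6: C→T (pyrimidine→pyrimidine, transition)
base 11: A→G (purine→purine, transition)
base 13: T→C (pyrimidine→pyrimidine, transition)
base 16: G→A (purine→purine, transition)
base 18: C→T (pyrimidine→pyrimidine, transition)
base 19: G→A (purine→purine, transition)
base 20: A→G (purine→purine, transition)

8 transitions, 0 transversions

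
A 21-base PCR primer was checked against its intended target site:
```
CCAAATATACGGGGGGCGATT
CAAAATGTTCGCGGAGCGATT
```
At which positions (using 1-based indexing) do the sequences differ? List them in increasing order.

2, 7, 9, 12, 15

Scanning 1-based: 2: C/A; 7: A/G; 9: A/T; 12: G/C; 15: G/A.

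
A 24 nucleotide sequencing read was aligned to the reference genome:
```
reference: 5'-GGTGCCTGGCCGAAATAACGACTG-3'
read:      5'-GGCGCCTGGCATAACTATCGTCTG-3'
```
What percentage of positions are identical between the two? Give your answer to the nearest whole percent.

75%

Mismatches at positions 3, 11, 12, 15, 18, 21 (1-based): 6 of 24.
Identical positions: 18/24 = 75% → 75%.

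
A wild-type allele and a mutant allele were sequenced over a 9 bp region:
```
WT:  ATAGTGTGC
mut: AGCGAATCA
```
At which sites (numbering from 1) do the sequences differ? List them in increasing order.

2, 3, 5, 6, 8, 9

Differences at site 2 (T→G), site 3 (A→C), site 5 (T→A), site 6 (G→A), site 8 (G→C), site 9 (C→A).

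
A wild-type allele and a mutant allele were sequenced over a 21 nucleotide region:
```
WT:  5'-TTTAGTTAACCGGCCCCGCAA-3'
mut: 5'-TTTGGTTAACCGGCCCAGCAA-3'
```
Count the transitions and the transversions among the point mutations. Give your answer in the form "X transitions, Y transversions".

Mismatches (1-based):
base 4: A→G (purine→purine, transition)
base 17: C→A (pyrimidine→purine, transversion)

1 transition, 1 transversion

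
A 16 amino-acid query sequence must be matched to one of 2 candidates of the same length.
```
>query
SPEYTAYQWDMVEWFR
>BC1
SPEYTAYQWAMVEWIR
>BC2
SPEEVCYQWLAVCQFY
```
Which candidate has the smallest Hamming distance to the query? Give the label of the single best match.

Hamming distances to query — BC1: 2; BC2: 8.
Smallest is BC1 with 2 mismatches.

BC1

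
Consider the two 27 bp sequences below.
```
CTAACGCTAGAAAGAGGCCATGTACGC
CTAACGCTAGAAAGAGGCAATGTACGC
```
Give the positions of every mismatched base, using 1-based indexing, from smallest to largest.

19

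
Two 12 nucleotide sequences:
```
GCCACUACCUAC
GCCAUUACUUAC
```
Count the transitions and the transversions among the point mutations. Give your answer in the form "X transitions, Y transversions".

2 transitions, 0 transversions

Transitions (purine↔purine or pyrimidine↔pyrimidine): 5 C→U, 9 C→U.
Transversions (purine↔pyrimidine): none.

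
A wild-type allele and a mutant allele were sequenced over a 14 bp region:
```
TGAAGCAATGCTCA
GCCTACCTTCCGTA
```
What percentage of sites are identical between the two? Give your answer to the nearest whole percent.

Mismatches at positions 1, 2, 3, 4, 5, 7, 8, 10, 12, 13 (1-based): 10 of 14.
Identical positions: 4/14 = 28.57% → 29%.

29%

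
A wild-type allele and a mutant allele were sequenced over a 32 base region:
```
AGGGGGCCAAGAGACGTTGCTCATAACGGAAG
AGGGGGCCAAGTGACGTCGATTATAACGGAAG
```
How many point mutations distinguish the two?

4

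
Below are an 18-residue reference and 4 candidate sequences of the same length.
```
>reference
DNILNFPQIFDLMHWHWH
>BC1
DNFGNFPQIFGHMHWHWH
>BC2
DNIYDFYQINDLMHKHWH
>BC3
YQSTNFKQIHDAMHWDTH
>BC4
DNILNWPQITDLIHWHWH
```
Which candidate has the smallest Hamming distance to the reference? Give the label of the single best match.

BC4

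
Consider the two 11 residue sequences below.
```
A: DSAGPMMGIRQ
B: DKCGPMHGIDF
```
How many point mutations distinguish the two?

The sequences differ at residues 2, 3, 7, 10, 11 (1-based) — 5 in total.

5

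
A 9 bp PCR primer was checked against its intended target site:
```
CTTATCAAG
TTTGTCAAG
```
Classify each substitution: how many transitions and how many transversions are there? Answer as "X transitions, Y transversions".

2 transitions, 0 transversions

Mismatches (1-based):
base 1: C→T (pyrimidine→pyrimidine, transition)
base 4: A→G (purine→purine, transition)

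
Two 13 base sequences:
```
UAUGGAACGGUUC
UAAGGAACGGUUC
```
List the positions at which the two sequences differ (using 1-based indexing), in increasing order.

3

Scanning 1-based: 3: U/A.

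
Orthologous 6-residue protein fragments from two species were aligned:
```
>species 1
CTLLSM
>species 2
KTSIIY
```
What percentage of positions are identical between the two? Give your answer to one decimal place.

16.7%

Mismatches at positions 1, 3, 4, 5, 6 (1-based): 5 of 6.
Identical positions: 1/6 = 16.67% → 16.7%.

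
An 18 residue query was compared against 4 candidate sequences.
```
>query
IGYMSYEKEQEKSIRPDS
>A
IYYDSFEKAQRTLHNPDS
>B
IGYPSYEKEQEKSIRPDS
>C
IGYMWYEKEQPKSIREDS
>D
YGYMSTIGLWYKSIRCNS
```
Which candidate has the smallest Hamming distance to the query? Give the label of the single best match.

B

A differs at 9 residues; B differs at 1 residue; C differs at 3 residues; D differs at 9 residues. The closest is B.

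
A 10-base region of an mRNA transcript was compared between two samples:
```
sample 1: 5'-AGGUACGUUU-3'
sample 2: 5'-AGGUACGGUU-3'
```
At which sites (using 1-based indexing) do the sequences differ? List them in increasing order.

8

Scanning 1-based: 8: U/G.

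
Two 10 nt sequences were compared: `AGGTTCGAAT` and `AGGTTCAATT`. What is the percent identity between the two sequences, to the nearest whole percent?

Mismatches at positions 7, 9 (1-based): 2 of 10.
Identical positions: 8/10 = 80% → 80%.

80%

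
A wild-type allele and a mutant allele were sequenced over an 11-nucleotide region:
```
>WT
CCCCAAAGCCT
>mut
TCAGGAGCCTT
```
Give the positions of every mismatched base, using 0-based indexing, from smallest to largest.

0, 2, 3, 4, 6, 7, 9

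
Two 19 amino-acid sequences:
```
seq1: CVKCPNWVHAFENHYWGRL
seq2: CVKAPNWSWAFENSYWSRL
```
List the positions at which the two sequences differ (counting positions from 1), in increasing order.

Scanning 1-based: 4: C/A; 8: V/S; 9: H/W; 14: H/S; 17: G/S.

4, 8, 9, 14, 17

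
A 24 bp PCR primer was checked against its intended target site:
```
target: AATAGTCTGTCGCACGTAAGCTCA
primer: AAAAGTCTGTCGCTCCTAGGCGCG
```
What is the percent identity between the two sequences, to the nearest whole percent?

6 positions differ (3, 14, 16, 19, 22, 24), so 18 of 24 match: 18/24 = 75%.

75%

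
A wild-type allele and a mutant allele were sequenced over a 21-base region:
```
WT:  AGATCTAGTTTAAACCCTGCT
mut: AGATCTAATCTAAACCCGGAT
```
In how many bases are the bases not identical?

4

Comparing position by position, 4 bases differ: 8 (G/A), 10 (T/C), 18 (T/G), 20 (C/A).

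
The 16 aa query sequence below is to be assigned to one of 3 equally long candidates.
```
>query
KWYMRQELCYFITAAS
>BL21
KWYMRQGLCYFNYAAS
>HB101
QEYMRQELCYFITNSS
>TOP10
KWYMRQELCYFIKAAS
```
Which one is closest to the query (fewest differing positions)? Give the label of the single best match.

Hamming distances to query — BL21: 3; HB101: 4; TOP10: 1.
Smallest is TOP10 with 1 mismatch.

TOP10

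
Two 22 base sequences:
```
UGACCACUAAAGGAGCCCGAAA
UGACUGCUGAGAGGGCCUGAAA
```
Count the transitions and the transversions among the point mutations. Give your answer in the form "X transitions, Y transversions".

Transitions (purine↔purine or pyrimidine↔pyrimidine): 5 C→U, 6 A→G, 9 A→G, 11 A→G, 12 G→A, 14 A→G, 18 C→U.
Transversions (purine↔pyrimidine): none.

7 transitions, 0 transversions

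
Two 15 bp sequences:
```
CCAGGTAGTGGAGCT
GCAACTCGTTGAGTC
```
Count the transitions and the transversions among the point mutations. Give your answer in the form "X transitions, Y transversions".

3 transitions, 4 transversions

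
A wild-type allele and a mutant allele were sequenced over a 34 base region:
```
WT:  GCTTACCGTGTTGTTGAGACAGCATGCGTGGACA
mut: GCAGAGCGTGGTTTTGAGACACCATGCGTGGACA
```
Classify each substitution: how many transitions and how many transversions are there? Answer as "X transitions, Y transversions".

Transitions (purine↔purine or pyrimidine↔pyrimidine): none.
Transversions (purine↔pyrimidine): 3 T→A, 4 T→G, 6 C→G, 11 T→G, 13 G→T, 22 G→C.

0 transitions, 6 transversions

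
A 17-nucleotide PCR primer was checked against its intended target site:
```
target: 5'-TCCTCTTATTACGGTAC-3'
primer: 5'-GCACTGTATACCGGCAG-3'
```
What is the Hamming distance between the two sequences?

9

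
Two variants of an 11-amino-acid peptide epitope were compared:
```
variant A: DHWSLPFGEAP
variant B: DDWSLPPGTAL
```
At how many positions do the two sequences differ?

4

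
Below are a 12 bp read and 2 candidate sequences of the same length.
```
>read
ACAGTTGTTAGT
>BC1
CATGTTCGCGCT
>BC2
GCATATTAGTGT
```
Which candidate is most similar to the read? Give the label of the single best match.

Hamming distances to read — BC1: 8; BC2: 7.
Smallest is BC2 with 7 mismatches.

BC2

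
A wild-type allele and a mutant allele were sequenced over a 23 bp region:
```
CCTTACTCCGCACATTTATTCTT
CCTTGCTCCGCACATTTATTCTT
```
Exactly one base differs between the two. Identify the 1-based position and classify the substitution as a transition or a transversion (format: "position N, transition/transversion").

Position 5 changes A→G. A is a purine and G is a purine, so this is a transition.

position 5, transition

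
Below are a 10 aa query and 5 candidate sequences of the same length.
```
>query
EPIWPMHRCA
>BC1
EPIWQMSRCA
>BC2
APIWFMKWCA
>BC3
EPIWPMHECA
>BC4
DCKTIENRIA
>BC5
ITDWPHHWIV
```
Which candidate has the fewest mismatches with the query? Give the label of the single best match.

Hamming distances to query — BC1: 2; BC2: 4; BC3: 1; BC4: 8; BC5: 7.
Smallest is BC3 with 1 mismatch.

BC3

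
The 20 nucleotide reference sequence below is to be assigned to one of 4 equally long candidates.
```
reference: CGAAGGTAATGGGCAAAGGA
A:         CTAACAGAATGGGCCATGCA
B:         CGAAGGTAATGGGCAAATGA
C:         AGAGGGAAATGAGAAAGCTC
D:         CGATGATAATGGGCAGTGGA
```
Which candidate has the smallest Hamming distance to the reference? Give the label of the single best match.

B

Hamming distances to reference — A: 7; B: 1; C: 9; D: 4.
Smallest is B with 1 mismatch.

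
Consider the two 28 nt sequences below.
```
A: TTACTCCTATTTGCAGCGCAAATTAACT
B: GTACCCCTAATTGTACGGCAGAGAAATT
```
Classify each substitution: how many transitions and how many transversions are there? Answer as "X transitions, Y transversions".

Transitions (purine↔purine or pyrimidine↔pyrimidine): 5 T→C, 14 C→T, 21 A→G, 27 C→T.
Transversions (purine↔pyrimidine): 1 T→G, 10 T→A, 16 G→C, 17 C→G, 23 T→G, 24 T→A.

4 transitions, 6 transversions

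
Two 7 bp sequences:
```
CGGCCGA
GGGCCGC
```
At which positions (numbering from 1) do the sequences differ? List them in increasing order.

1, 7

Differences at position 1 (C→G), position 7 (A→C).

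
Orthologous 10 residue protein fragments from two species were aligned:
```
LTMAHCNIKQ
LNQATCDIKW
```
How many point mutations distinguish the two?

The sequences differ at residues 2, 3, 5, 7, 10 (1-based) — 5 in total.

5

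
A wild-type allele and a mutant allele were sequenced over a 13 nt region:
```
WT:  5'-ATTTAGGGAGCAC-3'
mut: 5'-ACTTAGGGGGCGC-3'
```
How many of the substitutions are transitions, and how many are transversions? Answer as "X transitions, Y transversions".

Transitions (purine↔purine or pyrimidine↔pyrimidine): 2 T→C, 9 A→G, 12 A→G.
Transversions (purine↔pyrimidine): none.

3 transitions, 0 transversions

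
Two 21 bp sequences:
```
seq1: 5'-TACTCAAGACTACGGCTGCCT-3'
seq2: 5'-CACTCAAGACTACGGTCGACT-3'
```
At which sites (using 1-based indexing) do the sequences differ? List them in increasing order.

1, 16, 17, 19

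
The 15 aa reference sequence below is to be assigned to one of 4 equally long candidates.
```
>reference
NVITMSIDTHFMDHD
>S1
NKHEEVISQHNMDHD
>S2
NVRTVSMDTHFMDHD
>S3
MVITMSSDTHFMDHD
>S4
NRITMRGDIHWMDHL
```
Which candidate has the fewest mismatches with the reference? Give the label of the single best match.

S3

S1 differs at 8 positions; S2 differs at 3 positions; S3 differs at 2 positions; S4 differs at 6 positions. The closest is S3.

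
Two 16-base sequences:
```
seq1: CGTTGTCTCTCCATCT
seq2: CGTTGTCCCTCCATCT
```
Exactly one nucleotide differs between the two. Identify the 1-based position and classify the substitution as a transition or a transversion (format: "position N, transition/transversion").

Position 8 changes T→C. T is a pyrimidine and C is a pyrimidine, so this is a transition.

position 8, transition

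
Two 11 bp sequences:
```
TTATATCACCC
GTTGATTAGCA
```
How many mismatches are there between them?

Mismatches (1-based): position 1: T→G; position 3: A→T; position 4: T→G; position 7: C→T; position 9: C→G; position 11: C→A.

6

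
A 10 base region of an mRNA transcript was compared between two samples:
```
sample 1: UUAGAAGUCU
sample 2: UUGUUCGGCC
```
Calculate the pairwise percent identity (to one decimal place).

40.0%

6 positions differ (3, 4, 5, 6, 8, 10), so 4 of 10 match: 4/10 = 40%.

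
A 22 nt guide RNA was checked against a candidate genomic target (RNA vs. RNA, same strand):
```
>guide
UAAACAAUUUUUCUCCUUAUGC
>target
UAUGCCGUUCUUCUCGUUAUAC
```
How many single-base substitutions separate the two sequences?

Mismatches (1-based): site 3: A→U; site 4: A→G; site 6: A→C; site 7: A→G; site 10: U→C; site 16: C→G; site 21: G→A.

7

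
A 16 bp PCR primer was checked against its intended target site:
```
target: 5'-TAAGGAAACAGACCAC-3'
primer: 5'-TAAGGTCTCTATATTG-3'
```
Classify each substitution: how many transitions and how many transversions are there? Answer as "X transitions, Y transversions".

2 transitions, 8 transversions

Mismatches (1-based):
site 6: A→T (purine→pyrimidine, transversion)
site 7: A→C (purine→pyrimidine, transversion)
site 8: A→T (purine→pyrimidine, transversion)
site 10: A→T (purine→pyrimidine, transversion)
site 11: G→A (purine→purine, transition)
site 12: A→T (purine→pyrimidine, transversion)
site 13: C→A (pyrimidine→purine, transversion)
site 14: C→T (pyrimidine→pyrimidine, transition)
site 15: A→T (purine→pyrimidine, transversion)
site 16: C→G (pyrimidine→purine, transversion)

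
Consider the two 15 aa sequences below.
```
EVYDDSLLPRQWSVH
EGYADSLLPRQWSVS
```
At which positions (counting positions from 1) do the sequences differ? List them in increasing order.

2, 4, 15

Differences at position 2 (V→G), position 4 (D→A), position 15 (H→S).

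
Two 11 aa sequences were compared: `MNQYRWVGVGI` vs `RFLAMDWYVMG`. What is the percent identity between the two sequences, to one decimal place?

Mismatches at positions 1, 2, 3, 4, 5, 6, 7, 8, 10, 11 (1-based): 10 of 11.
Identical positions: 1/11 = 9.091% → 9.1%.

9.1%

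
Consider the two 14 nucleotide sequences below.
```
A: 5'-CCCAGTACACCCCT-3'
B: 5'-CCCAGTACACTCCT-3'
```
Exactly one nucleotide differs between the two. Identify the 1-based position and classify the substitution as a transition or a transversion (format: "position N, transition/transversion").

Position 11 changes C→T. C is a pyrimidine and T is a pyrimidine, so this is a transition.

position 11, transition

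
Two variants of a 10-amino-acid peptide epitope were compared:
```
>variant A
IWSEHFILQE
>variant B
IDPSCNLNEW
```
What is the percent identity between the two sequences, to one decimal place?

10.0%

9 positions differ (2, 3, 4, 5, 6, 7, 8, 9, 10), so 1 of 10 match: 1/10 = 10%.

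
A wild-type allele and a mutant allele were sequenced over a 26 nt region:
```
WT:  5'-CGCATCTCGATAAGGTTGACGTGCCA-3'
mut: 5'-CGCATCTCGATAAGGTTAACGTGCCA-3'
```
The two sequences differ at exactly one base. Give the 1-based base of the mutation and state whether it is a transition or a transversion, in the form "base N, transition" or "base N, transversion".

base 18, transition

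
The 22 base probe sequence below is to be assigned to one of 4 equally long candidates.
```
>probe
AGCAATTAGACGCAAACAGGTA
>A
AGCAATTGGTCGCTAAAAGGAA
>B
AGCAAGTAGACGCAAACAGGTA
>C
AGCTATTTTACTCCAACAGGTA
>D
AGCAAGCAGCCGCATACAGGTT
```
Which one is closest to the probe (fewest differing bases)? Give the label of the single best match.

A differs at 5 bases; B differs at 1 base; C differs at 5 bases; D differs at 5 bases. The closest is B.

B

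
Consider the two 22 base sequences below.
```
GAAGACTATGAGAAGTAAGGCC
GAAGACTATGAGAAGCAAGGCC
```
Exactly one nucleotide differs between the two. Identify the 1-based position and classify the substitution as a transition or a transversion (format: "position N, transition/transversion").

position 16, transition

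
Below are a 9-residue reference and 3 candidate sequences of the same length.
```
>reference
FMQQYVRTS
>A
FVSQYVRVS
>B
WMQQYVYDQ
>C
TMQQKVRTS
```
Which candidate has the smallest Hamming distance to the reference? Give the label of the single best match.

C

A differs at 3 positions; B differs at 4 positions; C differs at 2 positions. The closest is C.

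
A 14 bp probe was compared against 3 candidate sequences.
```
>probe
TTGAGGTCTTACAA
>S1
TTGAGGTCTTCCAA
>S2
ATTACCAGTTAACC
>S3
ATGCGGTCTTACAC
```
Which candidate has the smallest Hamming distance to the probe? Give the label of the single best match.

S1 differs at 1 base; S2 differs at 9 bases; S3 differs at 3 bases. The closest is S1.

S1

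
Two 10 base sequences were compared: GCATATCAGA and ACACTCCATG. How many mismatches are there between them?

6

Mismatches (1-based): base 1: G→A; base 4: T→C; base 5: A→T; base 6: T→C; base 9: G→T; base 10: A→G.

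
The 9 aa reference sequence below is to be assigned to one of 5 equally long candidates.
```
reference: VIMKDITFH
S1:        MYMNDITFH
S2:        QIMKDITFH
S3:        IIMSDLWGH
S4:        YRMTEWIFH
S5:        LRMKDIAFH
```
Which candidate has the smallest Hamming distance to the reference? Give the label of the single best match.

S2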